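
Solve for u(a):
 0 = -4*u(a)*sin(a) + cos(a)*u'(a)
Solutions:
 u(a) = C1/cos(a)^4


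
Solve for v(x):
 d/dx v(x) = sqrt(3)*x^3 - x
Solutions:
 v(x) = C1 + sqrt(3)*x^4/4 - x^2/2


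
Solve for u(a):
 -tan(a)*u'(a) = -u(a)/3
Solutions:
 u(a) = C1*sin(a)^(1/3)


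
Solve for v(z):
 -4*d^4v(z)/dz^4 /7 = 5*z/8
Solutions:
 v(z) = C1 + C2*z + C3*z^2 + C4*z^3 - 7*z^5/768


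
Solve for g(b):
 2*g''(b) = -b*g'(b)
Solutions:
 g(b) = C1 + C2*erf(b/2)


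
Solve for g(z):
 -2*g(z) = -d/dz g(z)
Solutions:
 g(z) = C1*exp(2*z)


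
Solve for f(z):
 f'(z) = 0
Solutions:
 f(z) = C1


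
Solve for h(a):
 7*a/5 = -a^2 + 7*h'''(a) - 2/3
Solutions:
 h(a) = C1 + C2*a + C3*a^2 + a^5/420 + a^4/120 + a^3/63


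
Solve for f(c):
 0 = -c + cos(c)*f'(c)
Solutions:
 f(c) = C1 + Integral(c/cos(c), c)


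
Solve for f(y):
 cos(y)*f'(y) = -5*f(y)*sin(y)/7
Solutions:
 f(y) = C1*cos(y)^(5/7)


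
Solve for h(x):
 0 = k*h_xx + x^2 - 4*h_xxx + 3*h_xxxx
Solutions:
 h(x) = C1 + C2*x + C3*exp(x*(2 - sqrt(4 - 3*k))/3) + C4*exp(x*(sqrt(4 - 3*k) + 2)/3) - x^4/(12*k) - 4*x^3/(3*k^2) + x^2*(3 - 16/k)/k^2


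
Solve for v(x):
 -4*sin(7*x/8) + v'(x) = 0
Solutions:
 v(x) = C1 - 32*cos(7*x/8)/7


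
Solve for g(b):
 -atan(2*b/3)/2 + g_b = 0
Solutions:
 g(b) = C1 + b*atan(2*b/3)/2 - 3*log(4*b^2 + 9)/8


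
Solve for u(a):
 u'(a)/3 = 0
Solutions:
 u(a) = C1


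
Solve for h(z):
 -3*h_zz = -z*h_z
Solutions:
 h(z) = C1 + C2*erfi(sqrt(6)*z/6)


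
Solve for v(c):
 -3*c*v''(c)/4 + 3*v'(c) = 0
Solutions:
 v(c) = C1 + C2*c^5


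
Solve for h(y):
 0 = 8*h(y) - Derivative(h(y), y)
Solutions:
 h(y) = C1*exp(8*y)


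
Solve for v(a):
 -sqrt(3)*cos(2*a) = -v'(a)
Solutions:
 v(a) = C1 + sqrt(3)*sin(2*a)/2


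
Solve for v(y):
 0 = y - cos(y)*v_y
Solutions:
 v(y) = C1 + Integral(y/cos(y), y)


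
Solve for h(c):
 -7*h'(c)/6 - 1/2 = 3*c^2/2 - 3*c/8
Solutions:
 h(c) = C1 - 3*c^3/7 + 9*c^2/56 - 3*c/7


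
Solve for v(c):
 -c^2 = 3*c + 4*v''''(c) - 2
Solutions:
 v(c) = C1 + C2*c + C3*c^2 + C4*c^3 - c^6/1440 - c^5/160 + c^4/48


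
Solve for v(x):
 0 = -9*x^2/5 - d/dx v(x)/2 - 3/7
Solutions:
 v(x) = C1 - 6*x^3/5 - 6*x/7


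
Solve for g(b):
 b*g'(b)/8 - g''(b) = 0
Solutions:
 g(b) = C1 + C2*erfi(b/4)


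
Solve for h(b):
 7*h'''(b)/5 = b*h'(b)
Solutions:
 h(b) = C1 + Integral(C2*airyai(5^(1/3)*7^(2/3)*b/7) + C3*airybi(5^(1/3)*7^(2/3)*b/7), b)


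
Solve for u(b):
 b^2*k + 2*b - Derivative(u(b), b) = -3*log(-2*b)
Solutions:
 u(b) = C1 + b^3*k/3 + b^2 + 3*b*log(-b) + 3*b*(-1 + log(2))


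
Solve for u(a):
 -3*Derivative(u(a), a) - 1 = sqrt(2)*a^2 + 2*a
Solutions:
 u(a) = C1 - sqrt(2)*a^3/9 - a^2/3 - a/3


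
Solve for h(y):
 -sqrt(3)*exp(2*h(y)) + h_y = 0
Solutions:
 h(y) = log(-sqrt(-1/(C1 + sqrt(3)*y))) - log(2)/2
 h(y) = log(-1/(C1 + sqrt(3)*y))/2 - log(2)/2


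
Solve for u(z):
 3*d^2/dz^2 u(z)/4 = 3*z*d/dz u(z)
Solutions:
 u(z) = C1 + C2*erfi(sqrt(2)*z)


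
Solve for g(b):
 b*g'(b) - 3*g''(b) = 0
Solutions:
 g(b) = C1 + C2*erfi(sqrt(6)*b/6)


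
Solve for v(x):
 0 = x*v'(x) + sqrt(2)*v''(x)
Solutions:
 v(x) = C1 + C2*erf(2^(1/4)*x/2)


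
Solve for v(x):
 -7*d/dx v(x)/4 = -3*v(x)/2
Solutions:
 v(x) = C1*exp(6*x/7)


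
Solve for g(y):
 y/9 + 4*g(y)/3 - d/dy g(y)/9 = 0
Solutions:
 g(y) = C1*exp(12*y) - y/12 - 1/144


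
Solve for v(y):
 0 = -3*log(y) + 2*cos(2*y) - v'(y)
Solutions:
 v(y) = C1 - 3*y*log(y) + 3*y + sin(2*y)


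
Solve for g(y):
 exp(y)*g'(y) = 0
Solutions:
 g(y) = C1


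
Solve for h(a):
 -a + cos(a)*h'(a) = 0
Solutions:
 h(a) = C1 + Integral(a/cos(a), a)


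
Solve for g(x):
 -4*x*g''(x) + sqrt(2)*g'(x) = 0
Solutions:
 g(x) = C1 + C2*x^(sqrt(2)/4 + 1)


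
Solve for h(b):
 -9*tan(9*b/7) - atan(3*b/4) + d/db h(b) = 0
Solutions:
 h(b) = C1 + b*atan(3*b/4) - 2*log(9*b^2 + 16)/3 - 7*log(cos(9*b/7))


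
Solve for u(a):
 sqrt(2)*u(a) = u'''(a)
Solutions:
 u(a) = C3*exp(2^(1/6)*a) + (C1*sin(2^(1/6)*sqrt(3)*a/2) + C2*cos(2^(1/6)*sqrt(3)*a/2))*exp(-2^(1/6)*a/2)


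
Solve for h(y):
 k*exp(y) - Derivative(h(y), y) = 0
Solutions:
 h(y) = C1 + k*exp(y)


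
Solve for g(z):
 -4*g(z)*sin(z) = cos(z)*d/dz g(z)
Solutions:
 g(z) = C1*cos(z)^4


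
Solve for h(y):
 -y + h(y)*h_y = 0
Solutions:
 h(y) = -sqrt(C1 + y^2)
 h(y) = sqrt(C1 + y^2)


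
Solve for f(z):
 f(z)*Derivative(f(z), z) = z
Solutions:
 f(z) = -sqrt(C1 + z^2)
 f(z) = sqrt(C1 + z^2)


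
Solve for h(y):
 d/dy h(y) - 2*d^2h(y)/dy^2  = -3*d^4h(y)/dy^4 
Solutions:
 h(y) = C1 + C4*exp(-y) + (C2*sin(sqrt(3)*y/6) + C3*cos(sqrt(3)*y/6))*exp(y/2)


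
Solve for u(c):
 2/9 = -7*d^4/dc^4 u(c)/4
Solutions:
 u(c) = C1 + C2*c + C3*c^2 + C4*c^3 - c^4/189


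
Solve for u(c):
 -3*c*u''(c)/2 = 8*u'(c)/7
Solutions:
 u(c) = C1 + C2*c^(5/21)


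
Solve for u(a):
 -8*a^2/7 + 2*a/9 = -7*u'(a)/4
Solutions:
 u(a) = C1 + 32*a^3/147 - 4*a^2/63


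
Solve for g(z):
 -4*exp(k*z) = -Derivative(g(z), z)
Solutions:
 g(z) = C1 + 4*exp(k*z)/k


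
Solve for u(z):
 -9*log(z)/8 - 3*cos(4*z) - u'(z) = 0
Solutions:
 u(z) = C1 - 9*z*log(z)/8 + 9*z/8 - 3*sin(4*z)/4


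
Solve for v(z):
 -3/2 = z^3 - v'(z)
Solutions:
 v(z) = C1 + z^4/4 + 3*z/2


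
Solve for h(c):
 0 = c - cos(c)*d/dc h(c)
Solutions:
 h(c) = C1 + Integral(c/cos(c), c)


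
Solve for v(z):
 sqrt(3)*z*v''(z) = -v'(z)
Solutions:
 v(z) = C1 + C2*z^(1 - sqrt(3)/3)


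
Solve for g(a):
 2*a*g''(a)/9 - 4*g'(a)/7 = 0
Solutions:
 g(a) = C1 + C2*a^(25/7)


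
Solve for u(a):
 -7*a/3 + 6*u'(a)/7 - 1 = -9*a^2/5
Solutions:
 u(a) = C1 - 7*a^3/10 + 49*a^2/36 + 7*a/6


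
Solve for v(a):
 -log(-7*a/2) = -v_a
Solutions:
 v(a) = C1 + a*log(-a) + a*(-1 - log(2) + log(7))


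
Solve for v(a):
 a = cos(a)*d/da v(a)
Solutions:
 v(a) = C1 + Integral(a/cos(a), a)


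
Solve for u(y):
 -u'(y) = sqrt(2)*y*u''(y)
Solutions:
 u(y) = C1 + C2*y^(1 - sqrt(2)/2)


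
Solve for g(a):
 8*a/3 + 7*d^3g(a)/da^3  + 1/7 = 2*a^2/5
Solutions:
 g(a) = C1 + C2*a + C3*a^2 + a^5/1050 - a^4/63 - a^3/294


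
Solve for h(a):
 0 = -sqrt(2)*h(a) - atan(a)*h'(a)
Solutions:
 h(a) = C1*exp(-sqrt(2)*Integral(1/atan(a), a))


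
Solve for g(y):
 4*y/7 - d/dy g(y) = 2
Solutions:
 g(y) = C1 + 2*y^2/7 - 2*y


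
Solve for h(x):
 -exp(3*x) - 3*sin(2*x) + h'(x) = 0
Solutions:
 h(x) = C1 + exp(3*x)/3 - 3*cos(2*x)/2


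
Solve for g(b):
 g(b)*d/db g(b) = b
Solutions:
 g(b) = -sqrt(C1 + b^2)
 g(b) = sqrt(C1 + b^2)


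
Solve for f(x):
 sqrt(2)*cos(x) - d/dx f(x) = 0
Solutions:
 f(x) = C1 + sqrt(2)*sin(x)


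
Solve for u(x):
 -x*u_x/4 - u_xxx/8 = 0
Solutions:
 u(x) = C1 + Integral(C2*airyai(-2^(1/3)*x) + C3*airybi(-2^(1/3)*x), x)


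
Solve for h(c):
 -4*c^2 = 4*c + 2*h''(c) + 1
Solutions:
 h(c) = C1 + C2*c - c^4/6 - c^3/3 - c^2/4


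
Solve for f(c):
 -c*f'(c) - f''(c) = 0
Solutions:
 f(c) = C1 + C2*erf(sqrt(2)*c/2)


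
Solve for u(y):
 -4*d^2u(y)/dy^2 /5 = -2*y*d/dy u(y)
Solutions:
 u(y) = C1 + C2*erfi(sqrt(5)*y/2)


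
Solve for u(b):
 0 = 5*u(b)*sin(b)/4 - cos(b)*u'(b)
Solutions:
 u(b) = C1/cos(b)^(5/4)


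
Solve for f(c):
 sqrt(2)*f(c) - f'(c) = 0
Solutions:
 f(c) = C1*exp(sqrt(2)*c)


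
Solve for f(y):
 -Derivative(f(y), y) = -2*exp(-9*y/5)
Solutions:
 f(y) = C1 - 10*exp(-9*y/5)/9


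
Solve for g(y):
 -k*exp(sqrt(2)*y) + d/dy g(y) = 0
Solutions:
 g(y) = C1 + sqrt(2)*k*exp(sqrt(2)*y)/2


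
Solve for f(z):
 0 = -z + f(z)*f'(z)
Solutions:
 f(z) = -sqrt(C1 + z^2)
 f(z) = sqrt(C1 + z^2)


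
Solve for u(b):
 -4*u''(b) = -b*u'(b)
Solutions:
 u(b) = C1 + C2*erfi(sqrt(2)*b/4)


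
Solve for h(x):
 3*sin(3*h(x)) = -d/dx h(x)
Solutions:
 h(x) = -acos((-C1 - exp(18*x))/(C1 - exp(18*x)))/3 + 2*pi/3
 h(x) = acos((-C1 - exp(18*x))/(C1 - exp(18*x)))/3


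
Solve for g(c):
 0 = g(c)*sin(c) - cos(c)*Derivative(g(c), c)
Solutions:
 g(c) = C1/cos(c)


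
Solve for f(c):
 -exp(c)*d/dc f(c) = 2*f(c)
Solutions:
 f(c) = C1*exp(2*exp(-c))


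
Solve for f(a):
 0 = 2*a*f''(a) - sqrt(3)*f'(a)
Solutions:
 f(a) = C1 + C2*a^(sqrt(3)/2 + 1)


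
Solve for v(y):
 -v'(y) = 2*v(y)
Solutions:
 v(y) = C1*exp(-2*y)


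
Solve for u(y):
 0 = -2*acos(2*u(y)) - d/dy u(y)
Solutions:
 Integral(1/acos(2*_y), (_y, u(y))) = C1 - 2*y


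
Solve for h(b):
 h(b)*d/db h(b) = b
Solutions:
 h(b) = -sqrt(C1 + b^2)
 h(b) = sqrt(C1 + b^2)


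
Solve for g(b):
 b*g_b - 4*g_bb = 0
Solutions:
 g(b) = C1 + C2*erfi(sqrt(2)*b/4)


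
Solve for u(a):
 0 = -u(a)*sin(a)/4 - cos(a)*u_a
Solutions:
 u(a) = C1*cos(a)^(1/4)


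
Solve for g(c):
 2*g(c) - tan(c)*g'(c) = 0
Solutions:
 g(c) = C1*sin(c)^2


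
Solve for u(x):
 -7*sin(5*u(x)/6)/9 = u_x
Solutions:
 7*x/9 + 3*log(cos(5*u(x)/6) - 1)/5 - 3*log(cos(5*u(x)/6) + 1)/5 = C1


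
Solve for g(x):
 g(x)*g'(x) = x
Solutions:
 g(x) = -sqrt(C1 + x^2)
 g(x) = sqrt(C1 + x^2)


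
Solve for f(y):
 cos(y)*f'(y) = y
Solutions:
 f(y) = C1 + Integral(y/cos(y), y)


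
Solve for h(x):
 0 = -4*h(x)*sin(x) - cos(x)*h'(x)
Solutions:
 h(x) = C1*cos(x)^4


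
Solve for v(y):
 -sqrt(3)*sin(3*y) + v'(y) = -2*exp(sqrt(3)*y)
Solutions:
 v(y) = C1 - 2*sqrt(3)*exp(sqrt(3)*y)/3 - sqrt(3)*cos(3*y)/3


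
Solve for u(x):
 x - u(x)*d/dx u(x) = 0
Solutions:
 u(x) = -sqrt(C1 + x^2)
 u(x) = sqrt(C1 + x^2)


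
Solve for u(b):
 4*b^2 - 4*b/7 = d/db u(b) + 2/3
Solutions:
 u(b) = C1 + 4*b^3/3 - 2*b^2/7 - 2*b/3


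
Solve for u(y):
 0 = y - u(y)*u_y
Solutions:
 u(y) = -sqrt(C1 + y^2)
 u(y) = sqrt(C1 + y^2)


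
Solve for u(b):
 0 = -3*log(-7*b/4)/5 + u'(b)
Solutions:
 u(b) = C1 + 3*b*log(-b)/5 + 3*b*(-2*log(2) - 1 + log(7))/5


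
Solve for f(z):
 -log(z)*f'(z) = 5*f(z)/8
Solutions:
 f(z) = C1*exp(-5*li(z)/8)


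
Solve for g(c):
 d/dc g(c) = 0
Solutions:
 g(c) = C1


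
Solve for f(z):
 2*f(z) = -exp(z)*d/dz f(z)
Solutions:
 f(z) = C1*exp(2*exp(-z))


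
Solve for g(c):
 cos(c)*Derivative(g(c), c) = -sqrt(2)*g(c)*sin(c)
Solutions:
 g(c) = C1*cos(c)^(sqrt(2))


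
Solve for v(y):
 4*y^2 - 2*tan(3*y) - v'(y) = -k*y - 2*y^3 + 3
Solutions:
 v(y) = C1 + k*y^2/2 + y^4/2 + 4*y^3/3 - 3*y + 2*log(cos(3*y))/3


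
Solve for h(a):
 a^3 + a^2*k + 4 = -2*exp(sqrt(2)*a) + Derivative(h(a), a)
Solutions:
 h(a) = C1 + a^4/4 + a^3*k/3 + 4*a + sqrt(2)*exp(sqrt(2)*a)


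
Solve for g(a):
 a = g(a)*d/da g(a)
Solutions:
 g(a) = -sqrt(C1 + a^2)
 g(a) = sqrt(C1 + a^2)


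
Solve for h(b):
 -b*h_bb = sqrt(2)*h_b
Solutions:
 h(b) = C1 + C2*b^(1 - sqrt(2))


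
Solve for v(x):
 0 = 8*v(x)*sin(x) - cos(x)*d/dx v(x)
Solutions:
 v(x) = C1/cos(x)^8


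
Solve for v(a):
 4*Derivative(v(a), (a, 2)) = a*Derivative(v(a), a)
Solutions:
 v(a) = C1 + C2*erfi(sqrt(2)*a/4)


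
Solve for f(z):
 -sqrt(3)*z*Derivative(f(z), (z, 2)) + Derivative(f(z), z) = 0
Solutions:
 f(z) = C1 + C2*z^(sqrt(3)/3 + 1)


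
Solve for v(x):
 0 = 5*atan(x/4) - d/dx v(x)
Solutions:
 v(x) = C1 + 5*x*atan(x/4) - 10*log(x^2 + 16)


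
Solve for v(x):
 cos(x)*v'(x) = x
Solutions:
 v(x) = C1 + Integral(x/cos(x), x)


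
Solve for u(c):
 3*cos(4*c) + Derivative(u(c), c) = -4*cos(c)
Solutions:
 u(c) = C1 - 4*sin(c) - 3*sin(4*c)/4


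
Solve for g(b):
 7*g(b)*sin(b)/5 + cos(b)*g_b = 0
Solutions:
 g(b) = C1*cos(b)^(7/5)


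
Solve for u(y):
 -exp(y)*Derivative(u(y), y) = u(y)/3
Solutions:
 u(y) = C1*exp(exp(-y)/3)


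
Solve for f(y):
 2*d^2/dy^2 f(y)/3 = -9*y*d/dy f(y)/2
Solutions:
 f(y) = C1 + C2*erf(3*sqrt(6)*y/4)


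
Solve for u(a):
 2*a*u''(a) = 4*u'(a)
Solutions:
 u(a) = C1 + C2*a^3


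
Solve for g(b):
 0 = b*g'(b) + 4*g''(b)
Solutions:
 g(b) = C1 + C2*erf(sqrt(2)*b/4)


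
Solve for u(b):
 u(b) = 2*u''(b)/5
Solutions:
 u(b) = C1*exp(-sqrt(10)*b/2) + C2*exp(sqrt(10)*b/2)


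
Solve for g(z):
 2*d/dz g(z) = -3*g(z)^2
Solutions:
 g(z) = 2/(C1 + 3*z)


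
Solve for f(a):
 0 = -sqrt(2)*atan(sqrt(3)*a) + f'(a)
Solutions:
 f(a) = C1 + sqrt(2)*(a*atan(sqrt(3)*a) - sqrt(3)*log(3*a^2 + 1)/6)


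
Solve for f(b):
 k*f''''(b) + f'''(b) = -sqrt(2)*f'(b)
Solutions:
 f(b) = C1 + C2*exp(-b*((sqrt(((27*sqrt(2) + 2/k^2)^2 - 4/k^4)/k^2)/2 + 27*sqrt(2)/(2*k) + k^(-3))^(1/3) + 1/k + 1/(k^2*(sqrt(((27*sqrt(2) + 2/k^2)^2 - 4/k^4)/k^2)/2 + 27*sqrt(2)/(2*k) + k^(-3))^(1/3)))/3) + C3*exp(b*((sqrt(((27*sqrt(2) + 2/k^2)^2 - 4/k^4)/k^2)/2 + 27*sqrt(2)/(2*k) + k^(-3))^(1/3) - sqrt(3)*I*(sqrt(((27*sqrt(2) + 2/k^2)^2 - 4/k^4)/k^2)/2 + 27*sqrt(2)/(2*k) + k^(-3))^(1/3) - 2/k - 4/(k^2*(-1 + sqrt(3)*I)*(sqrt(((27*sqrt(2) + 2/k^2)^2 - 4/k^4)/k^2)/2 + 27*sqrt(2)/(2*k) + k^(-3))^(1/3)))/6) + C4*exp(b*((sqrt(((27*sqrt(2) + 2/k^2)^2 - 4/k^4)/k^2)/2 + 27*sqrt(2)/(2*k) + k^(-3))^(1/3) + sqrt(3)*I*(sqrt(((27*sqrt(2) + 2/k^2)^2 - 4/k^4)/k^2)/2 + 27*sqrt(2)/(2*k) + k^(-3))^(1/3) - 2/k + 4/(k^2*(1 + sqrt(3)*I)*(sqrt(((27*sqrt(2) + 2/k^2)^2 - 4/k^4)/k^2)/2 + 27*sqrt(2)/(2*k) + k^(-3))^(1/3)))/6)


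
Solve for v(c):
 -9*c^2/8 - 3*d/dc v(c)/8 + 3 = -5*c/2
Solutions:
 v(c) = C1 - c^3 + 10*c^2/3 + 8*c


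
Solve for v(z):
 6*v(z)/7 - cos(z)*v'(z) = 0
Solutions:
 v(z) = C1*(sin(z) + 1)^(3/7)/(sin(z) - 1)^(3/7)


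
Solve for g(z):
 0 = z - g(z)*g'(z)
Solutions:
 g(z) = -sqrt(C1 + z^2)
 g(z) = sqrt(C1 + z^2)


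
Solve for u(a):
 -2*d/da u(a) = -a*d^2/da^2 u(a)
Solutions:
 u(a) = C1 + C2*a^3


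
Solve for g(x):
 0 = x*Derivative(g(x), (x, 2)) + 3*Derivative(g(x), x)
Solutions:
 g(x) = C1 + C2/x^2


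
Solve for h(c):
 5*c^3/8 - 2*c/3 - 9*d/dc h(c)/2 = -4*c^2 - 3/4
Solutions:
 h(c) = C1 + 5*c^4/144 + 8*c^3/27 - 2*c^2/27 + c/6


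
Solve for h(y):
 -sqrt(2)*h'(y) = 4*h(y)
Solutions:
 h(y) = C1*exp(-2*sqrt(2)*y)


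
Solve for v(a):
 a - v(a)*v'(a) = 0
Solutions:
 v(a) = -sqrt(C1 + a^2)
 v(a) = sqrt(C1 + a^2)


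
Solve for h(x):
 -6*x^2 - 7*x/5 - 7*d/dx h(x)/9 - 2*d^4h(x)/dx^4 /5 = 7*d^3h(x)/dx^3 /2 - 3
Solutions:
 h(x) = C1 + C2*exp(x*(-70 + 35*35^(2/3)/(4*sqrt(7494) + 1273)^(1/3) + 35^(1/3)*(4*sqrt(7494) + 1273)^(1/3))/24)*sin(sqrt(3)*35^(1/3)*x*(-(4*sqrt(7494) + 1273)^(1/3) + 35*35^(1/3)/(4*sqrt(7494) + 1273)^(1/3))/24) + C3*exp(x*(-70 + 35*35^(2/3)/(4*sqrt(7494) + 1273)^(1/3) + 35^(1/3)*(4*sqrt(7494) + 1273)^(1/3))/24)*cos(sqrt(3)*35^(1/3)*x*(-(4*sqrt(7494) + 1273)^(1/3) + 35*35^(1/3)/(4*sqrt(7494) + 1273)^(1/3))/24) + C4*exp(-x*(35*35^(2/3)/(4*sqrt(7494) + 1273)^(1/3) + 35 + 35^(1/3)*(4*sqrt(7494) + 1273)^(1/3))/12) - 18*x^3/7 - 9*x^2/10 + 513*x/7


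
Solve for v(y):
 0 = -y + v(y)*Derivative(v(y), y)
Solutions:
 v(y) = -sqrt(C1 + y^2)
 v(y) = sqrt(C1 + y^2)


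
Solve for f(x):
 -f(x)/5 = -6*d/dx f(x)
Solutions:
 f(x) = C1*exp(x/30)


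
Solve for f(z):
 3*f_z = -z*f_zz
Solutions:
 f(z) = C1 + C2/z^2


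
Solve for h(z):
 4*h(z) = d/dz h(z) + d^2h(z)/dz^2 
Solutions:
 h(z) = C1*exp(z*(-1 + sqrt(17))/2) + C2*exp(-z*(1 + sqrt(17))/2)


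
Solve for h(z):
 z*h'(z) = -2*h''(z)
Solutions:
 h(z) = C1 + C2*erf(z/2)


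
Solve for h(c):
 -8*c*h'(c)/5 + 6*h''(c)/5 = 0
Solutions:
 h(c) = C1 + C2*erfi(sqrt(6)*c/3)


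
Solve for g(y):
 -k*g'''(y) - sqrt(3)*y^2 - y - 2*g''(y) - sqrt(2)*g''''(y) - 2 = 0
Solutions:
 g(y) = C1 + C2*y + C3*exp(sqrt(2)*y*(-k + sqrt(k^2 - 8*sqrt(2)))/4) + C4*exp(-sqrt(2)*y*(k + sqrt(k^2 - 8*sqrt(2)))/4) - sqrt(3)*y^4/24 + y^3*(sqrt(3)*k - 1)/12 + y^2*(-sqrt(3)*k^2 + k - 4 + 2*sqrt(6))/8


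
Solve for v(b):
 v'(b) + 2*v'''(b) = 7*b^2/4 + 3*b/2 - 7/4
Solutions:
 v(b) = C1 + C2*sin(sqrt(2)*b/2) + C3*cos(sqrt(2)*b/2) + 7*b^3/12 + 3*b^2/4 - 35*b/4


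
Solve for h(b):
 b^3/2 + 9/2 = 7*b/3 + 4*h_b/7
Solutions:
 h(b) = C1 + 7*b^4/32 - 49*b^2/24 + 63*b/8


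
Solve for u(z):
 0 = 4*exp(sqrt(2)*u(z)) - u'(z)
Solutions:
 u(z) = sqrt(2)*(2*log(-1/(C1 + 4*z)) - log(2))/4


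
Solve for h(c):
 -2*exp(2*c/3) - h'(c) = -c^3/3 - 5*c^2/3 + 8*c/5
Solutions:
 h(c) = C1 + c^4/12 + 5*c^3/9 - 4*c^2/5 - 3*exp(2*c/3)


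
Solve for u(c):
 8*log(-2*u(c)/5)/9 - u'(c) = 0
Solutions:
 -9*Integral(1/(log(-_y) - log(5) + log(2)), (_y, u(c)))/8 = C1 - c


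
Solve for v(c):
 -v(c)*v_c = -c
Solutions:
 v(c) = -sqrt(C1 + c^2)
 v(c) = sqrt(C1 + c^2)


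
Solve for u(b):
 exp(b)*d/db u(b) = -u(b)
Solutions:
 u(b) = C1*exp(exp(-b))


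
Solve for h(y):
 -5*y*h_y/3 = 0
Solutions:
 h(y) = C1


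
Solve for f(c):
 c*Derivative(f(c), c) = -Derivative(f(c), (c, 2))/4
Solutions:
 f(c) = C1 + C2*erf(sqrt(2)*c)


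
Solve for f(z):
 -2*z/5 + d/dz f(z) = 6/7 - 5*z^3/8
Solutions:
 f(z) = C1 - 5*z^4/32 + z^2/5 + 6*z/7


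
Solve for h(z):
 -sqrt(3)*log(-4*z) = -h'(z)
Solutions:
 h(z) = C1 + sqrt(3)*z*log(-z) + sqrt(3)*z*(-1 + 2*log(2))


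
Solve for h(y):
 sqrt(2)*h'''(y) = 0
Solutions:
 h(y) = C1 + C2*y + C3*y^2


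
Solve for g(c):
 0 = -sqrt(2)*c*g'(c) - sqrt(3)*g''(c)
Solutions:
 g(c) = C1 + C2*erf(6^(3/4)*c/6)


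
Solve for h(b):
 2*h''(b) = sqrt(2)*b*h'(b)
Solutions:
 h(b) = C1 + C2*erfi(2^(1/4)*b/2)


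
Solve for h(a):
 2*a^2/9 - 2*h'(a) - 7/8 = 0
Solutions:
 h(a) = C1 + a^3/27 - 7*a/16


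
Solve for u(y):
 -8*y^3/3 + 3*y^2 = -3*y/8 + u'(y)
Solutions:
 u(y) = C1 - 2*y^4/3 + y^3 + 3*y^2/16


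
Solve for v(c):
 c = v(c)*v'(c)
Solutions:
 v(c) = -sqrt(C1 + c^2)
 v(c) = sqrt(C1 + c^2)


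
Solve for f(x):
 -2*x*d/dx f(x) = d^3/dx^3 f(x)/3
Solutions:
 f(x) = C1 + Integral(C2*airyai(-6^(1/3)*x) + C3*airybi(-6^(1/3)*x), x)


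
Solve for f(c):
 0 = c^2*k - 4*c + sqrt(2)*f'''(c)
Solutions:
 f(c) = C1 + C2*c + C3*c^2 - sqrt(2)*c^5*k/120 + sqrt(2)*c^4/12


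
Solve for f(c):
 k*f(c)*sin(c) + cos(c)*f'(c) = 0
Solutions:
 f(c) = C1*exp(k*log(cos(c)))


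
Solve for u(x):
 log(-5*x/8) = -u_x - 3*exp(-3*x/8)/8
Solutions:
 u(x) = C1 - x*log(-x) + x*(-log(5) + 1 + 3*log(2)) + exp(-3*x/8)


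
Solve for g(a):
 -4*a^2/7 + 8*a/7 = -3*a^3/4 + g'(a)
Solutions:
 g(a) = C1 + 3*a^4/16 - 4*a^3/21 + 4*a^2/7


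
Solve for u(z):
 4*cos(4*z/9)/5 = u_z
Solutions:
 u(z) = C1 + 9*sin(4*z/9)/5


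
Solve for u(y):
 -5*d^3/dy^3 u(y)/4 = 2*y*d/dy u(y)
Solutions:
 u(y) = C1 + Integral(C2*airyai(-2*5^(2/3)*y/5) + C3*airybi(-2*5^(2/3)*y/5), y)


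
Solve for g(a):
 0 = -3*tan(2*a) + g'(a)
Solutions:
 g(a) = C1 - 3*log(cos(2*a))/2


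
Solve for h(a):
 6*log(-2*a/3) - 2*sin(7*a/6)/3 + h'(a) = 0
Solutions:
 h(a) = C1 - 6*a*log(-a) - 6*a*log(2) + 6*a + 6*a*log(3) - 4*cos(7*a/6)/7


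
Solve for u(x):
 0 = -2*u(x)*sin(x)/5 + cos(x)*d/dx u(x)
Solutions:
 u(x) = C1/cos(x)^(2/5)


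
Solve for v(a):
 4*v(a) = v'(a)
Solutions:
 v(a) = C1*exp(4*a)


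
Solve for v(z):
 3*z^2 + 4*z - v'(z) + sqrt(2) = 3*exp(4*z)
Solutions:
 v(z) = C1 + z^3 + 2*z^2 + sqrt(2)*z - 3*exp(4*z)/4


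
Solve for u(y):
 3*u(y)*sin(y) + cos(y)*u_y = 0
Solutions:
 u(y) = C1*cos(y)^3


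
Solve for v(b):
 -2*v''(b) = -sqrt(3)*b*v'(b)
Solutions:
 v(b) = C1 + C2*erfi(3^(1/4)*b/2)


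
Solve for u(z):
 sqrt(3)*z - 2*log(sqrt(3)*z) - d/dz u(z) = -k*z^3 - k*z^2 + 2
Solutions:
 u(z) = C1 + k*z^4/4 + k*z^3/3 + sqrt(3)*z^2/2 - 2*z*log(z) - z*log(3)


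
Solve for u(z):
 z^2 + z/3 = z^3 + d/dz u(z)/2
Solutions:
 u(z) = C1 - z^4/2 + 2*z^3/3 + z^2/3


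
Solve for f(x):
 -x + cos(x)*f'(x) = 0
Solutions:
 f(x) = C1 + Integral(x/cos(x), x)


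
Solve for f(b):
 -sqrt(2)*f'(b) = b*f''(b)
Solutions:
 f(b) = C1 + C2*b^(1 - sqrt(2))


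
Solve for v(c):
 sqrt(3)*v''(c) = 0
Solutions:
 v(c) = C1 + C2*c


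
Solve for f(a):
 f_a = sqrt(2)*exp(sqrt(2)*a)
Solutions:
 f(a) = C1 + exp(sqrt(2)*a)


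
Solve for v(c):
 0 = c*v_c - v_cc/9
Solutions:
 v(c) = C1 + C2*erfi(3*sqrt(2)*c/2)


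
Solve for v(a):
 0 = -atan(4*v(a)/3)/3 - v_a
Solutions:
 Integral(1/atan(4*_y/3), (_y, v(a))) = C1 - a/3


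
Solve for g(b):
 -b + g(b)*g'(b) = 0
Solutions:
 g(b) = -sqrt(C1 + b^2)
 g(b) = sqrt(C1 + b^2)


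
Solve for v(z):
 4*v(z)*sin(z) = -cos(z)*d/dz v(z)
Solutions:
 v(z) = C1*cos(z)^4


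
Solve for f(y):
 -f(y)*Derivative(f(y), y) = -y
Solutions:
 f(y) = -sqrt(C1 + y^2)
 f(y) = sqrt(C1 + y^2)


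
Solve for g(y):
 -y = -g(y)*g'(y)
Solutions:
 g(y) = -sqrt(C1 + y^2)
 g(y) = sqrt(C1 + y^2)


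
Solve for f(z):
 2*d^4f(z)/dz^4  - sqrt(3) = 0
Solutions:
 f(z) = C1 + C2*z + C3*z^2 + C4*z^3 + sqrt(3)*z^4/48


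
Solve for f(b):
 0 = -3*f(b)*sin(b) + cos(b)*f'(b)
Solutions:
 f(b) = C1/cos(b)^3


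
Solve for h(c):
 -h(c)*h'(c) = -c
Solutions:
 h(c) = -sqrt(C1 + c^2)
 h(c) = sqrt(C1 + c^2)


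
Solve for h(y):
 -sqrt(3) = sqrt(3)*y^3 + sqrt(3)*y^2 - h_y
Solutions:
 h(y) = C1 + sqrt(3)*y^4/4 + sqrt(3)*y^3/3 + sqrt(3)*y


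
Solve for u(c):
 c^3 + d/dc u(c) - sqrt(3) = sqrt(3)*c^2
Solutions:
 u(c) = C1 - c^4/4 + sqrt(3)*c^3/3 + sqrt(3)*c


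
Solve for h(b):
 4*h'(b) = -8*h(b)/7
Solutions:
 h(b) = C1*exp(-2*b/7)


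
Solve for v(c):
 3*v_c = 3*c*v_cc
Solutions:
 v(c) = C1 + C2*c^2


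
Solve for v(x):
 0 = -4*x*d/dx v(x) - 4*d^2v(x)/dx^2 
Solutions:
 v(x) = C1 + C2*erf(sqrt(2)*x/2)


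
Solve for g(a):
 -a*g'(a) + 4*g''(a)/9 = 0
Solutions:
 g(a) = C1 + C2*erfi(3*sqrt(2)*a/4)


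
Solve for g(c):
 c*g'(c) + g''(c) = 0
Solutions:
 g(c) = C1 + C2*erf(sqrt(2)*c/2)


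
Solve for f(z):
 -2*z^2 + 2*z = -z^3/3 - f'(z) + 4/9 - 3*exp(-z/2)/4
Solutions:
 f(z) = C1 - z^4/12 + 2*z^3/3 - z^2 + 4*z/9 + 3*exp(-z/2)/2


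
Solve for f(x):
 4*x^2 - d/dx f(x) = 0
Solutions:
 f(x) = C1 + 4*x^3/3


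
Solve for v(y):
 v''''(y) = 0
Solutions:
 v(y) = C1 + C2*y + C3*y^2 + C4*y^3


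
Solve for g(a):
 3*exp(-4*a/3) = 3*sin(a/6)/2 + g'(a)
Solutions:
 g(a) = C1 + 9*cos(a/6) - 9*exp(-4*a/3)/4


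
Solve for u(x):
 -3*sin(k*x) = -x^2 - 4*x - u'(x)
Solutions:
 u(x) = C1 - x^3/3 - 2*x^2 - 3*cos(k*x)/k


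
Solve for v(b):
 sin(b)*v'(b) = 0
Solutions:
 v(b) = C1


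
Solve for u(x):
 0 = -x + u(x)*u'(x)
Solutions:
 u(x) = -sqrt(C1 + x^2)
 u(x) = sqrt(C1 + x^2)


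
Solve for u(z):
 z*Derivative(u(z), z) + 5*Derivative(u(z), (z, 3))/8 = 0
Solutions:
 u(z) = C1 + Integral(C2*airyai(-2*5^(2/3)*z/5) + C3*airybi(-2*5^(2/3)*z/5), z)


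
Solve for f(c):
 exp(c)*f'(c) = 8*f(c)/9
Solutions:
 f(c) = C1*exp(-8*exp(-c)/9)


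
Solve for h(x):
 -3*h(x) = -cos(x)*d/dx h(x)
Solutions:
 h(x) = C1*(sin(x) + 1)^(3/2)/(sin(x) - 1)^(3/2)


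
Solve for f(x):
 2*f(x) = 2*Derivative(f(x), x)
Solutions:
 f(x) = C1*exp(x)


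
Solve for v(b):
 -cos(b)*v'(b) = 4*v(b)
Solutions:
 v(b) = C1*(sin(b)^2 - 2*sin(b) + 1)/(sin(b)^2 + 2*sin(b) + 1)


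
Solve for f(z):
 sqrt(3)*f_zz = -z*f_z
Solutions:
 f(z) = C1 + C2*erf(sqrt(2)*3^(3/4)*z/6)


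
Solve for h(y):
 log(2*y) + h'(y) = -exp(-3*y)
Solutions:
 h(y) = C1 - y*log(y) + y*(1 - log(2)) + exp(-3*y)/3


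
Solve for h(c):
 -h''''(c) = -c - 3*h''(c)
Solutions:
 h(c) = C1 + C2*c + C3*exp(-sqrt(3)*c) + C4*exp(sqrt(3)*c) - c^3/18


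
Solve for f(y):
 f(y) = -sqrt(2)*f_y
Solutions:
 f(y) = C1*exp(-sqrt(2)*y/2)


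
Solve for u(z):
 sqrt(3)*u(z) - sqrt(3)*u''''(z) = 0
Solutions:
 u(z) = C1*exp(-z) + C2*exp(z) + C3*sin(z) + C4*cos(z)


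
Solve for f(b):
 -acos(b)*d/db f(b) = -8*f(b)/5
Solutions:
 f(b) = C1*exp(8*Integral(1/acos(b), b)/5)


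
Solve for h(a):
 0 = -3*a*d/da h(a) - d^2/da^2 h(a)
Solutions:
 h(a) = C1 + C2*erf(sqrt(6)*a/2)


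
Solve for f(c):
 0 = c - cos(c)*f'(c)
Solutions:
 f(c) = C1 + Integral(c/cos(c), c)


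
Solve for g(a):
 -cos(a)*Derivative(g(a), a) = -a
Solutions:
 g(a) = C1 + Integral(a/cos(a), a)


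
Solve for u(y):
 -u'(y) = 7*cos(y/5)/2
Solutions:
 u(y) = C1 - 35*sin(y/5)/2


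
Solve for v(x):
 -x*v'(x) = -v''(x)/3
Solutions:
 v(x) = C1 + C2*erfi(sqrt(6)*x/2)


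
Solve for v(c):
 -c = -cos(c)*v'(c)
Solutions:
 v(c) = C1 + Integral(c/cos(c), c)


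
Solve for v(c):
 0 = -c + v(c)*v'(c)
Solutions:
 v(c) = -sqrt(C1 + c^2)
 v(c) = sqrt(C1 + c^2)


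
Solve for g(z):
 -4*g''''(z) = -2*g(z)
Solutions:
 g(z) = C1*exp(-2^(3/4)*z/2) + C2*exp(2^(3/4)*z/2) + C3*sin(2^(3/4)*z/2) + C4*cos(2^(3/4)*z/2)


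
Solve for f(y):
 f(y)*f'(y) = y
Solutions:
 f(y) = -sqrt(C1 + y^2)
 f(y) = sqrt(C1 + y^2)


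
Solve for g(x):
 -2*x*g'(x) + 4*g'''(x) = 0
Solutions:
 g(x) = C1 + Integral(C2*airyai(2^(2/3)*x/2) + C3*airybi(2^(2/3)*x/2), x)


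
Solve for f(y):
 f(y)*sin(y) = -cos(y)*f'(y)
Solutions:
 f(y) = C1*cos(y)


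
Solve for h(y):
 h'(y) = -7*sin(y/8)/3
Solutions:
 h(y) = C1 + 56*cos(y/8)/3


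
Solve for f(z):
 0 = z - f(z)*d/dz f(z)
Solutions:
 f(z) = -sqrt(C1 + z^2)
 f(z) = sqrt(C1 + z^2)


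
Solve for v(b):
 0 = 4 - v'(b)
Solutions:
 v(b) = C1 + 4*b


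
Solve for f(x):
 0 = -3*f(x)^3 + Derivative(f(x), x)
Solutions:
 f(x) = -sqrt(2)*sqrt(-1/(C1 + 3*x))/2
 f(x) = sqrt(2)*sqrt(-1/(C1 + 3*x))/2


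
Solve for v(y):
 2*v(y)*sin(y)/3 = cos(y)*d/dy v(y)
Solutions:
 v(y) = C1/cos(y)^(2/3)


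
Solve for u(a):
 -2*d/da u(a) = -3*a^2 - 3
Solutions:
 u(a) = C1 + a^3/2 + 3*a/2


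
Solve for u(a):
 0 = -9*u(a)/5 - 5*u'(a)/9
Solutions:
 u(a) = C1*exp(-81*a/25)


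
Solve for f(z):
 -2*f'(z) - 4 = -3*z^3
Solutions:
 f(z) = C1 + 3*z^4/8 - 2*z


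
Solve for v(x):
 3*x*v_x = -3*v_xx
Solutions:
 v(x) = C1 + C2*erf(sqrt(2)*x/2)


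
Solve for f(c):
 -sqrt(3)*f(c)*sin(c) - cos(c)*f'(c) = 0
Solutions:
 f(c) = C1*cos(c)^(sqrt(3))


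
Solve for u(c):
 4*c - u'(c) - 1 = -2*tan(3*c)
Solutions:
 u(c) = C1 + 2*c^2 - c - 2*log(cos(3*c))/3


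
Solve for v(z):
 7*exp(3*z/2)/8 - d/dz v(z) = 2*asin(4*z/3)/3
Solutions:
 v(z) = C1 - 2*z*asin(4*z/3)/3 - sqrt(9 - 16*z^2)/6 + 7*exp(3*z/2)/12


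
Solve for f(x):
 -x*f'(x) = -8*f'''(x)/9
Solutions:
 f(x) = C1 + Integral(C2*airyai(3^(2/3)*x/2) + C3*airybi(3^(2/3)*x/2), x)


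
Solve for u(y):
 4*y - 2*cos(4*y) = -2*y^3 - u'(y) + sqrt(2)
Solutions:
 u(y) = C1 - y^4/2 - 2*y^2 + sqrt(2)*y + sin(4*y)/2


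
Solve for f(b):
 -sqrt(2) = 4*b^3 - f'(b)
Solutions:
 f(b) = C1 + b^4 + sqrt(2)*b


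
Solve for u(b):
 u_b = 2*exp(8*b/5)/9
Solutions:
 u(b) = C1 + 5*exp(8*b/5)/36


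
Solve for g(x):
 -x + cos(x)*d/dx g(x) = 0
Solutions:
 g(x) = C1 + Integral(x/cos(x), x)


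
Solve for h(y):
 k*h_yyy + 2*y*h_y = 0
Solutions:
 h(y) = C1 + Integral(C2*airyai(2^(1/3)*y*(-1/k)^(1/3)) + C3*airybi(2^(1/3)*y*(-1/k)^(1/3)), y)


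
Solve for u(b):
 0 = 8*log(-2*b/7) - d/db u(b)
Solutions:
 u(b) = C1 + 8*b*log(-b) + 8*b*(-log(7) - 1 + log(2))


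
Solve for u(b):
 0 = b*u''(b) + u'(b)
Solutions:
 u(b) = C1 + C2*log(b)


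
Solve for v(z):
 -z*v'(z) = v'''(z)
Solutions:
 v(z) = C1 + Integral(C2*airyai(-z) + C3*airybi(-z), z)


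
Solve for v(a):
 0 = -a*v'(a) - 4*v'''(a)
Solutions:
 v(a) = C1 + Integral(C2*airyai(-2^(1/3)*a/2) + C3*airybi(-2^(1/3)*a/2), a)


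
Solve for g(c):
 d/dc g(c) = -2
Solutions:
 g(c) = C1 - 2*c


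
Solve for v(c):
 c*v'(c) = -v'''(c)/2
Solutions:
 v(c) = C1 + Integral(C2*airyai(-2^(1/3)*c) + C3*airybi(-2^(1/3)*c), c)


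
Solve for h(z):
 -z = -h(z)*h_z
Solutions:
 h(z) = -sqrt(C1 + z^2)
 h(z) = sqrt(C1 + z^2)


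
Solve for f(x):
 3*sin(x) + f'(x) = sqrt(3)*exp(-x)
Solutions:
 f(x) = C1 + 3*cos(x) - sqrt(3)*exp(-x)


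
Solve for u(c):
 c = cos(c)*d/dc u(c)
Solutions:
 u(c) = C1 + Integral(c/cos(c), c)


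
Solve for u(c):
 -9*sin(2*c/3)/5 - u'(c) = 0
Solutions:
 u(c) = C1 + 27*cos(2*c/3)/10


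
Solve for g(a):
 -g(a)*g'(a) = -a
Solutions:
 g(a) = -sqrt(C1 + a^2)
 g(a) = sqrt(C1 + a^2)


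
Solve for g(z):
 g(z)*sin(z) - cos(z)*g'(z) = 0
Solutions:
 g(z) = C1/cos(z)


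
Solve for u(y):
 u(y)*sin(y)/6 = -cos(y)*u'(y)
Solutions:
 u(y) = C1*cos(y)^(1/6)


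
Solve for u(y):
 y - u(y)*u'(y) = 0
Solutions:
 u(y) = -sqrt(C1 + y^2)
 u(y) = sqrt(C1 + y^2)


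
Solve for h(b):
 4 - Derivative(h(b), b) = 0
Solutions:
 h(b) = C1 + 4*b


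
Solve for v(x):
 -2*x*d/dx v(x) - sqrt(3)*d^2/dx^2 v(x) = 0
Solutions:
 v(x) = C1 + C2*erf(3^(3/4)*x/3)


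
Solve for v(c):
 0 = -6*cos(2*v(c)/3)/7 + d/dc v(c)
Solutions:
 -6*c/7 - 3*log(sin(2*v(c)/3) - 1)/4 + 3*log(sin(2*v(c)/3) + 1)/4 = C1


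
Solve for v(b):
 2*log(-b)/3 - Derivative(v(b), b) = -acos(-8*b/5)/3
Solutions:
 v(b) = C1 + 2*b*log(-b)/3 + b*acos(-8*b/5)/3 - 2*b/3 + sqrt(25 - 64*b^2)/24


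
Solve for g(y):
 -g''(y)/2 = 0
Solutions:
 g(y) = C1 + C2*y


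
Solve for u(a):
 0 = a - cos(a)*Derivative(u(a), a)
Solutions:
 u(a) = C1 + Integral(a/cos(a), a)


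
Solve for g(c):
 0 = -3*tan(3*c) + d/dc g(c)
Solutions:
 g(c) = C1 - log(cos(3*c))


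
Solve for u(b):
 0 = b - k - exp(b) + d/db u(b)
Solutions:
 u(b) = C1 - b^2/2 + b*k + exp(b)


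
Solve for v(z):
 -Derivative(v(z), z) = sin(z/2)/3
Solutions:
 v(z) = C1 + 2*cos(z/2)/3


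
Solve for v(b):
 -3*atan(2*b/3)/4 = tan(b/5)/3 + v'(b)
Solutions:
 v(b) = C1 - 3*b*atan(2*b/3)/4 + 9*log(4*b^2 + 9)/16 + 5*log(cos(b/5))/3


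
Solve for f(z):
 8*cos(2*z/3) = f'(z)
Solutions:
 f(z) = C1 + 12*sin(2*z/3)


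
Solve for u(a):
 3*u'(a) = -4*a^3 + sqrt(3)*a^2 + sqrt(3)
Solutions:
 u(a) = C1 - a^4/3 + sqrt(3)*a^3/9 + sqrt(3)*a/3


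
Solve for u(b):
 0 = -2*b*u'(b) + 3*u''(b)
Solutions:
 u(b) = C1 + C2*erfi(sqrt(3)*b/3)


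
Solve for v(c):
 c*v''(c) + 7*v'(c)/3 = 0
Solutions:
 v(c) = C1 + C2/c^(4/3)


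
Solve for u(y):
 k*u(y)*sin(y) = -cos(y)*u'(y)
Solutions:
 u(y) = C1*exp(k*log(cos(y)))


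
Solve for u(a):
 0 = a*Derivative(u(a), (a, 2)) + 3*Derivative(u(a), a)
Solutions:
 u(a) = C1 + C2/a^2


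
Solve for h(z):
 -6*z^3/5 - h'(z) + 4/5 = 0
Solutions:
 h(z) = C1 - 3*z^4/10 + 4*z/5


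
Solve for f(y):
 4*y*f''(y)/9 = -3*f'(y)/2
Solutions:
 f(y) = C1 + C2/y^(19/8)


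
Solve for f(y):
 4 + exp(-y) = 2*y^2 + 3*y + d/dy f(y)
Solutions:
 f(y) = C1 - 2*y^3/3 - 3*y^2/2 + 4*y - exp(-y)


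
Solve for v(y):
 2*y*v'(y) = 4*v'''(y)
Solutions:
 v(y) = C1 + Integral(C2*airyai(2^(2/3)*y/2) + C3*airybi(2^(2/3)*y/2), y)


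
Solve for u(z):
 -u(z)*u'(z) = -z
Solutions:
 u(z) = -sqrt(C1 + z^2)
 u(z) = sqrt(C1 + z^2)


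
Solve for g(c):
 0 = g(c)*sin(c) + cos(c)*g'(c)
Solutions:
 g(c) = C1*cos(c)


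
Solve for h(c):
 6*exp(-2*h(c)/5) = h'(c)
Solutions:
 h(c) = 5*log(-sqrt(C1 + 6*c)) - 5*log(5) + 5*log(10)/2
 h(c) = 5*log(C1 + 6*c)/2 - 5*log(5) + 5*log(10)/2


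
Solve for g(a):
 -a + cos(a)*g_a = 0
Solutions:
 g(a) = C1 + Integral(a/cos(a), a)


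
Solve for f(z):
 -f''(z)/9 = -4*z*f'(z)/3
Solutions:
 f(z) = C1 + C2*erfi(sqrt(6)*z)


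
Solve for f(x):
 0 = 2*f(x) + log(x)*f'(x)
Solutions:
 f(x) = C1*exp(-2*li(x))


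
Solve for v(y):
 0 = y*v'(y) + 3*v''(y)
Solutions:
 v(y) = C1 + C2*erf(sqrt(6)*y/6)


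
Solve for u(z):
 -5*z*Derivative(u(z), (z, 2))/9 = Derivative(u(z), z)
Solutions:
 u(z) = C1 + C2/z^(4/5)


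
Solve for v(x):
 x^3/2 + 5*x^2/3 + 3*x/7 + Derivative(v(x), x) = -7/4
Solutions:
 v(x) = C1 - x^4/8 - 5*x^3/9 - 3*x^2/14 - 7*x/4


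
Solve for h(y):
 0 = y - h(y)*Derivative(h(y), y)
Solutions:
 h(y) = -sqrt(C1 + y^2)
 h(y) = sqrt(C1 + y^2)


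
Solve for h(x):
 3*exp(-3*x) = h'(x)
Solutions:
 h(x) = C1 - exp(-3*x)


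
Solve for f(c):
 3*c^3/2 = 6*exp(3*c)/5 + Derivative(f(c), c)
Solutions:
 f(c) = C1 + 3*c^4/8 - 2*exp(3*c)/5


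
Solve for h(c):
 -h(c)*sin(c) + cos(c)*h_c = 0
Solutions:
 h(c) = C1/cos(c)


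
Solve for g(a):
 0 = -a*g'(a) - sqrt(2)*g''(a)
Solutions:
 g(a) = C1 + C2*erf(2^(1/4)*a/2)


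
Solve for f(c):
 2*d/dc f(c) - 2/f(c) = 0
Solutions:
 f(c) = -sqrt(C1 + 2*c)
 f(c) = sqrt(C1 + 2*c)


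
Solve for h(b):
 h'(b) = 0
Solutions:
 h(b) = C1


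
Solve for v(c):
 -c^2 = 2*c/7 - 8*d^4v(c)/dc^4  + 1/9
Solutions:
 v(c) = C1 + C2*c + C3*c^2 + C4*c^3 + c^6/2880 + c^5/3360 + c^4/1728


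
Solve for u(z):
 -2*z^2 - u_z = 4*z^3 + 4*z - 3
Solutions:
 u(z) = C1 - z^4 - 2*z^3/3 - 2*z^2 + 3*z


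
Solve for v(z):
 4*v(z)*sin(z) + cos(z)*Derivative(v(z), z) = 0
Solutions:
 v(z) = C1*cos(z)^4


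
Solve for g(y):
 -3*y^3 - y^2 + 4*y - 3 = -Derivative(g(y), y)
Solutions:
 g(y) = C1 + 3*y^4/4 + y^3/3 - 2*y^2 + 3*y


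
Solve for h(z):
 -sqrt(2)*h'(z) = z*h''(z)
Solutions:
 h(z) = C1 + C2*z^(1 - sqrt(2))


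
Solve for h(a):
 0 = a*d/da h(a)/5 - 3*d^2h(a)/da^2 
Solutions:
 h(a) = C1 + C2*erfi(sqrt(30)*a/30)


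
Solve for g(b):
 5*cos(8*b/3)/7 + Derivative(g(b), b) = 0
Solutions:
 g(b) = C1 - 15*sin(8*b/3)/56


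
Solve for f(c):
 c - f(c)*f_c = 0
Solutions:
 f(c) = -sqrt(C1 + c^2)
 f(c) = sqrt(C1 + c^2)


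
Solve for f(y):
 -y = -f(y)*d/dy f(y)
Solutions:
 f(y) = -sqrt(C1 + y^2)
 f(y) = sqrt(C1 + y^2)


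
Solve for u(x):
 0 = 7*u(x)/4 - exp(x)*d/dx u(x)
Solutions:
 u(x) = C1*exp(-7*exp(-x)/4)


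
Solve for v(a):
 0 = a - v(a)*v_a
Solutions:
 v(a) = -sqrt(C1 + a^2)
 v(a) = sqrt(C1 + a^2)


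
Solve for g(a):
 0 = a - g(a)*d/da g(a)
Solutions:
 g(a) = -sqrt(C1 + a^2)
 g(a) = sqrt(C1 + a^2)


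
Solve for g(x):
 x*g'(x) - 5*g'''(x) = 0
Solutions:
 g(x) = C1 + Integral(C2*airyai(5^(2/3)*x/5) + C3*airybi(5^(2/3)*x/5), x)


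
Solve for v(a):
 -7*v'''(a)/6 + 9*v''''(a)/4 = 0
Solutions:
 v(a) = C1 + C2*a + C3*a^2 + C4*exp(14*a/27)


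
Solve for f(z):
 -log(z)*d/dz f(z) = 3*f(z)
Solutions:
 f(z) = C1*exp(-3*li(z))


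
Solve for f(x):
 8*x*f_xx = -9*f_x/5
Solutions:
 f(x) = C1 + C2*x^(31/40)


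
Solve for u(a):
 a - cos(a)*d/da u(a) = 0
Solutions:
 u(a) = C1 + Integral(a/cos(a), a)


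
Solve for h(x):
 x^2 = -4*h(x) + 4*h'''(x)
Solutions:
 h(x) = C3*exp(x) - x^2/4 + (C1*sin(sqrt(3)*x/2) + C2*cos(sqrt(3)*x/2))*exp(-x/2)


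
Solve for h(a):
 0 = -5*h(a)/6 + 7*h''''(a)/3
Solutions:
 h(a) = C1*exp(-14^(3/4)*5^(1/4)*a/14) + C2*exp(14^(3/4)*5^(1/4)*a/14) + C3*sin(14^(3/4)*5^(1/4)*a/14) + C4*cos(14^(3/4)*5^(1/4)*a/14)


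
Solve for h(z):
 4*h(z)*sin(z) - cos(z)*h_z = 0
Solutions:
 h(z) = C1/cos(z)^4


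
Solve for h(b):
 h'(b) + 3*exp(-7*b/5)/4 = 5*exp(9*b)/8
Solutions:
 h(b) = C1 + 5*exp(9*b)/72 + 15*exp(-7*b/5)/28


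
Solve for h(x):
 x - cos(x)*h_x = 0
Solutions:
 h(x) = C1 + Integral(x/cos(x), x)


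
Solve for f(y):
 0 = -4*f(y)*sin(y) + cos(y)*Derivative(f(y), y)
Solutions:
 f(y) = C1/cos(y)^4


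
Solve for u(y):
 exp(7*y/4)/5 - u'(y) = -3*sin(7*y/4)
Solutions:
 u(y) = C1 + 4*exp(7*y/4)/35 - 12*cos(7*y/4)/7


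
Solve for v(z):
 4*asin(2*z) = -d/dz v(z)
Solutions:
 v(z) = C1 - 4*z*asin(2*z) - 2*sqrt(1 - 4*z^2)


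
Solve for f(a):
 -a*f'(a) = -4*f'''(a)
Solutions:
 f(a) = C1 + Integral(C2*airyai(2^(1/3)*a/2) + C3*airybi(2^(1/3)*a/2), a)


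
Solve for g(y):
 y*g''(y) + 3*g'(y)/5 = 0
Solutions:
 g(y) = C1 + C2*y^(2/5)


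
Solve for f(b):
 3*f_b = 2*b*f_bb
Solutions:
 f(b) = C1 + C2*b^(5/2)


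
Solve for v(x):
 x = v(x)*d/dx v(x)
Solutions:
 v(x) = -sqrt(C1 + x^2)
 v(x) = sqrt(C1 + x^2)


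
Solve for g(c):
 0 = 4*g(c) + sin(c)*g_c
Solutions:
 g(c) = C1*(cos(c)^2 + 2*cos(c) + 1)/(cos(c)^2 - 2*cos(c) + 1)


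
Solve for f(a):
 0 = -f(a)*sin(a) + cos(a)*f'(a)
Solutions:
 f(a) = C1/cos(a)


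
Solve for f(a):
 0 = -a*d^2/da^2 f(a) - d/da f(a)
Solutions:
 f(a) = C1 + C2*log(a)


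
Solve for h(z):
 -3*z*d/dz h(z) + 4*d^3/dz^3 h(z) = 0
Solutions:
 h(z) = C1 + Integral(C2*airyai(6^(1/3)*z/2) + C3*airybi(6^(1/3)*z/2), z)


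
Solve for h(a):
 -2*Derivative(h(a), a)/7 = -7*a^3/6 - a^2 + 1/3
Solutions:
 h(a) = C1 + 49*a^4/48 + 7*a^3/6 - 7*a/6


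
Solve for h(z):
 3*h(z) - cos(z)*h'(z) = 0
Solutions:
 h(z) = C1*(sin(z) + 1)^(3/2)/(sin(z) - 1)^(3/2)


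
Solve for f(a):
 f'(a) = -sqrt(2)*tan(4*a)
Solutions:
 f(a) = C1 + sqrt(2)*log(cos(4*a))/4


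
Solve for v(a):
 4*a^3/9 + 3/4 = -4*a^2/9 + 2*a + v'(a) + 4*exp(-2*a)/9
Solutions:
 v(a) = C1 + a^4/9 + 4*a^3/27 - a^2 + 3*a/4 + 2*exp(-2*a)/9


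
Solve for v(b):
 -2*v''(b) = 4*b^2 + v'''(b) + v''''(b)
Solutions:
 v(b) = C1 + C2*b - b^4/6 + b^3/3 + b^2/2 + (C3*sin(sqrt(7)*b/2) + C4*cos(sqrt(7)*b/2))*exp(-b/2)


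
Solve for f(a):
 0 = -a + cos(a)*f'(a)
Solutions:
 f(a) = C1 + Integral(a/cos(a), a)


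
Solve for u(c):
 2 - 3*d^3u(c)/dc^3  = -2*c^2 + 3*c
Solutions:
 u(c) = C1 + C2*c + C3*c^2 + c^5/90 - c^4/24 + c^3/9


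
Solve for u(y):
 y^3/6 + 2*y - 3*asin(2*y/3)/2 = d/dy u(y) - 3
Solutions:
 u(y) = C1 + y^4/24 + y^2 - 3*y*asin(2*y/3)/2 + 3*y - 3*sqrt(9 - 4*y^2)/4


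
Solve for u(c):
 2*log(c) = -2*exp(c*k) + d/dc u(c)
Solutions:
 u(c) = C1 + 2*c*log(c) - 2*c + Piecewise((2*exp(c*k)/k, Ne(k, 0)), (2*c, True))


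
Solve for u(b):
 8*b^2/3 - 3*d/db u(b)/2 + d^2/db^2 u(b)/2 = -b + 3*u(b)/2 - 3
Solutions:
 u(b) = C1*exp(b*(3 - sqrt(21))/2) + C2*exp(b*(3 + sqrt(21))/2) + 16*b^2/9 - 26*b/9 + 164/27


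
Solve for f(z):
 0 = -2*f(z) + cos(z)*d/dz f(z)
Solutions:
 f(z) = C1*(sin(z) + 1)/(sin(z) - 1)


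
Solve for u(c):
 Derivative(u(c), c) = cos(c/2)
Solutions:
 u(c) = C1 + 2*sin(c/2)


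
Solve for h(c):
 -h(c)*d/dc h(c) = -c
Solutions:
 h(c) = -sqrt(C1 + c^2)
 h(c) = sqrt(C1 + c^2)


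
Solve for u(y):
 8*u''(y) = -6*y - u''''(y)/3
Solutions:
 u(y) = C1 + C2*y + C3*sin(2*sqrt(6)*y) + C4*cos(2*sqrt(6)*y) - y^3/8


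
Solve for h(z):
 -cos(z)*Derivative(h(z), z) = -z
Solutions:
 h(z) = C1 + Integral(z/cos(z), z)


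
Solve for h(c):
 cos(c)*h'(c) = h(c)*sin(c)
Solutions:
 h(c) = C1/cos(c)


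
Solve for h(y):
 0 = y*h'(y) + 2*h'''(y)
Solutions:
 h(y) = C1 + Integral(C2*airyai(-2^(2/3)*y/2) + C3*airybi(-2^(2/3)*y/2), y)


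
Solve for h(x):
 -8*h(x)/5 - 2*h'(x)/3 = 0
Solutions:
 h(x) = C1*exp(-12*x/5)


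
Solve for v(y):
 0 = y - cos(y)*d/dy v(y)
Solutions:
 v(y) = C1 + Integral(y/cos(y), y)


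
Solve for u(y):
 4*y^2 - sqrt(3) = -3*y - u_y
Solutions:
 u(y) = C1 - 4*y^3/3 - 3*y^2/2 + sqrt(3)*y


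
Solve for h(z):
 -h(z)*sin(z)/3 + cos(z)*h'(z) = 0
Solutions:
 h(z) = C1/cos(z)^(1/3)


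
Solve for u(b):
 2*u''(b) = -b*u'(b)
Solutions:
 u(b) = C1 + C2*erf(b/2)


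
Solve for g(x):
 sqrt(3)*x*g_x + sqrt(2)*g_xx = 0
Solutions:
 g(x) = C1 + C2*erf(6^(1/4)*x/2)


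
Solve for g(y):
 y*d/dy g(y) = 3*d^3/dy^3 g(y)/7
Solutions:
 g(y) = C1 + Integral(C2*airyai(3^(2/3)*7^(1/3)*y/3) + C3*airybi(3^(2/3)*7^(1/3)*y/3), y)


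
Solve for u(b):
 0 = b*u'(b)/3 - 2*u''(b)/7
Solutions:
 u(b) = C1 + C2*erfi(sqrt(21)*b/6)


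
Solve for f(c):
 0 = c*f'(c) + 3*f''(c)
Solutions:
 f(c) = C1 + C2*erf(sqrt(6)*c/6)
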